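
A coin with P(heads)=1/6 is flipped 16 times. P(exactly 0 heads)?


Binomial: P(X=0) = C(16,0)×p^0×(1-p)^16
= 1 × 1 × 152587890625/2821109907456 = 152587890625/2821109907456

P(X=0) = 152587890625/2821109907456 ≈ 5.41%


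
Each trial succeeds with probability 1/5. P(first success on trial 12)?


Geometric: P(X=12) = (1-p)^(k-1)×p = (4/5)^11×1/5 = 4194304/244140625

P(X=12) = 4194304/244140625 ≈ 1.72%


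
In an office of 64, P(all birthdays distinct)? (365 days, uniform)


P(all different) = Π(365-i)/365 for i=0..63
= (365/365)×(364/365)×...×(302/365)
= 0.002810

P ≈ 0.0028 ≈ 0.28%


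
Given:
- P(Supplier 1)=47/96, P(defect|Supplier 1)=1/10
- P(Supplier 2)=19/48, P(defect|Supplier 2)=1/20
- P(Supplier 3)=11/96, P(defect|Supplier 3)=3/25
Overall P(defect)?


P(B) = Σ P(B|Aᵢ)×P(Aᵢ)
  1/10×47/96 = 47/960
  1/20×19/48 = 19/960
  3/25×11/96 = 11/800
Sum = 33/400

P(defect) = 33/400 ≈ 8.25%


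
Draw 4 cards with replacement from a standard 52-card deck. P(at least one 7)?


P(not a 7) = 48/52 = 12/13
P(none in 4 draws) = (12/13)^4 = 20736/28561
P(≥1 7) = 1 - 20736/28561 = 7825/28561

P = 7825/28561 ≈ 27.40%


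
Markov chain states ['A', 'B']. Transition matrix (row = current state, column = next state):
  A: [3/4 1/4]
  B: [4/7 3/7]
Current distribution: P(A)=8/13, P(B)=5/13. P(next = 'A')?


P(next=A) = Σᵢ P(now=i)×P(i→A)
= 8/13×3/4 + 5/13×4/7
= 6/13 + 20/91 = 62/91

P = 62/91 ≈ 0.6813


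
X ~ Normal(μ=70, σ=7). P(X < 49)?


z = (49-70)/7 = -3.0
P(Z < -3.0) = 0.0013

P(X < 49) ≈ 0.0013


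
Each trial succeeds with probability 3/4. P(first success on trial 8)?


Geometric: P(X=8) = (1-p)^(k-1)×p = (1/4)^7×3/4 = 3/65536

P(X=8) = 3/65536 ≈ 0.00%


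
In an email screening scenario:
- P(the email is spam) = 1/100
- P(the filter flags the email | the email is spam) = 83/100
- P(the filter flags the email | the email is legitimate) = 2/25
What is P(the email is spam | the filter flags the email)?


Using Bayes' theorem:
P(A|B) = P(B|A)·P(A) / P(B)

P(the filter flags the email) = 83/100 × 1/100 + 2/25 × 99/100
= 83/10000 + 99/1250 = 7/80

P(the email is spam|the filter flags the email) = (83/10000) / (7/80) = 83/875

P(the email is spam|the filter flags the email) = 83/875 ≈ 9.49%


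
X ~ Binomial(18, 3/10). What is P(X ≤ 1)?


P(X ≤ 1) = Σ P(X=i) for i=0..1
P(X=0) = 1628413597910449/1000000000000000000
P(X=1) = 6281023877654589/500000000000000000
Sum = 14190461353219627/1000000000000000000

P(X ≤ 1) = 14190461353219627/1000000000000000000 ≈ 1.42%


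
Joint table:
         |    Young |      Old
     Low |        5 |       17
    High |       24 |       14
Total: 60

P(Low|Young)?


P(Low|Young) = 5/(5+24) = 5/29

P = 5/29 ≈ 17.24%


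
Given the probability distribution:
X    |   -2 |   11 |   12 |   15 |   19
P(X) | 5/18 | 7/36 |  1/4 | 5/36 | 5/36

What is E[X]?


E[X] = Σ x·P(X=x)
= (-2)×(5/18) + (11)×(7/36) + (12)×(1/4) + (15)×(5/36) + (19)×(5/36)
= 335/36

E[X] = 335/36


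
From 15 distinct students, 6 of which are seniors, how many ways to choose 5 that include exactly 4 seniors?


Choose 4 of the 6 seniors and 1 of the other 9 students:
C(6,4)×C(9,1) = 15×9 = 135

135


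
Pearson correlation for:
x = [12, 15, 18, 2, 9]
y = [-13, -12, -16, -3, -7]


n=5, Σx=56, Σy=-51, Σxy=-693, Σx²=778, Σy²=627
r = (5×(-693) - 56×(-51))/√((5×778 - 56²)(5×627 - (-51)²))
= -609/√(754×534) = -609/√402636 ≈ -609/634.5361 ≈ -0.9598

r ≈ -0.9598


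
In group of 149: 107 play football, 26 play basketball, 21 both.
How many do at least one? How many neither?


|A∪B| = 107+26-21 = 112
Neither = 149-112 = 37

At least one: 112; Neither: 37


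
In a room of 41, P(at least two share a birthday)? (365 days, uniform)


P(all different) = Π(365-i)/365 for i=0..40
= 0.096848
P(match) = 1 - 0.096848 = 0.903152

P ≈ 0.9032 ≈ 90.32%


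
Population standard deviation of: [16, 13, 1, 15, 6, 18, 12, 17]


Mean = 98/8 = 49/4
  (16-49/4)²=225/16
  (13-49/4)²=9/16
  (1-49/4)²=2025/16
  (15-49/4)²=121/16
  (6-49/4)²=625/16
  (18-49/4)²=529/16
  (12-49/4)²=1/16
  (17-49/4)²=361/16
Σ(x-μ)² = 487/2
σ² = (487/2)/8 = 487/16

σ = √(487/16) ≈ 5.5170


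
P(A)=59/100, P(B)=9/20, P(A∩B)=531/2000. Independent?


P(A)×P(B) = 531/2000
P(A∩B) = 531/2000
Equal ✓ → Independent

Yes, independent


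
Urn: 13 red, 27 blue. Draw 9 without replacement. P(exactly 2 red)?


Hypergeometric: C(13,2)×C(27,7)/C(40,9)
= 78×888030/273438880 = 24219/95608

P(X=2) = 24219/95608 ≈ 25.33%


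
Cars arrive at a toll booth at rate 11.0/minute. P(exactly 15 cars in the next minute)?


Poisson(λ=11.0): P(X=15) = e^(-λ)×λ^k/k!
= e^(-11.0) × 11.0^15 / 15!
≈ 1.670170079e-05 × 4.17724816942e+15 / 1307674368000 ≈ 0.053352

P(X=15) ≈ 0.053352 ≈ 5.34%


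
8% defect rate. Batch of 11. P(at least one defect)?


P(all good) = (23/25)^11 = 952809757913927/2384185791015625
P(≥1 defect) = 1431376033101698/2384185791015625

P = 1431376033101698/2384185791015625 ≈ 60.04%


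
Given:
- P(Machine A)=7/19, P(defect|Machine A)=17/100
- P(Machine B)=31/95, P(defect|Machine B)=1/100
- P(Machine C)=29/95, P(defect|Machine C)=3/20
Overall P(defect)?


P(B) = Σ P(B|Aᵢ)×P(Aᵢ)
  17/100×7/19 = 119/1900
  1/100×31/95 = 31/9500
  3/20×29/95 = 87/1900
Sum = 1061/9500

P(defect) = 1061/9500 ≈ 11.17%


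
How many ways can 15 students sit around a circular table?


Circular arrangements of 15 distinct objects: fix one position to break rotational symmetry.
(n-1)! = 14! = 87178291200

87178291200


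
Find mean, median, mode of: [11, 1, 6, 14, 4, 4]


Sorted: [1, 4, 4, 6, 11, 14]
Mean = 40/6 = 20/3
Median = 5
Freq: {11: 1, 1: 1, 6: 1, 14: 1, 4: 2}
Mode: [4]

Mean=20/3, Median=5, Mode=4


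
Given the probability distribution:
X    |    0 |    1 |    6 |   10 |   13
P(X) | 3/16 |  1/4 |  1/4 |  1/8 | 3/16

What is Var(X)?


E[X] = 87/16
E[X²] = 855/16
Var(X) = E[X²] - (E[X])² = 855/16 - 7569/256 = 6111/256

Var(X) = 6111/256 ≈ 23.8711


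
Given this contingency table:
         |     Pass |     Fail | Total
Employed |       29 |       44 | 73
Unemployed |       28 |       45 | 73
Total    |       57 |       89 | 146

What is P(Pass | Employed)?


P(Pass | Employed) = 29/(29+44) = 29/73

P(Pass|Employed) = 29/73 ≈ 39.73%


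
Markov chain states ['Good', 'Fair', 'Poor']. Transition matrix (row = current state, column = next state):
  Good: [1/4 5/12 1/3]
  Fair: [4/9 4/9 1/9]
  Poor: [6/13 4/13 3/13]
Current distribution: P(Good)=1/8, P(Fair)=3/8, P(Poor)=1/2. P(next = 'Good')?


P(next=Good) = Σᵢ P(now=i)×P(i→Good)
= 1/8×1/4 + 3/8×4/9 + 1/2×6/13
= 1/32 + 1/6 + 3/13 = 535/1248

P = 535/1248 ≈ 0.4287


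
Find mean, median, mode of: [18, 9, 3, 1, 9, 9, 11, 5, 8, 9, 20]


Sorted: [1, 3, 5, 8, 9, 9, 9, 9, 11, 18, 20]
Mean = 102/11
Median = 9
Freq: {18: 1, 9: 4, 3: 1, 1: 1, 11: 1, 5: 1, 8: 1, 20: 1}
Mode: [9]

Mean=102/11, Median=9, Mode=9


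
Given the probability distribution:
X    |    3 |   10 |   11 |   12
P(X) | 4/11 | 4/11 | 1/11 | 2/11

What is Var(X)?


E[X] = 87/11
E[X²] = 845/11
Var(X) = E[X²] - (E[X])² = 845/11 - 7569/121 = 1726/121

Var(X) = 1726/121 ≈ 14.2645


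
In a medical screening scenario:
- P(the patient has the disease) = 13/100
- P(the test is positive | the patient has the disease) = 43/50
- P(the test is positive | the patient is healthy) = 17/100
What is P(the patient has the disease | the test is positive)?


Using Bayes' theorem:
P(A|B) = P(B|A)·P(A) / P(B)

P(the test is positive) = 43/50 × 13/100 + 17/100 × 87/100
= 559/5000 + 1479/10000 = 2597/10000

P(the patient has the disease|the test is positive) = (559/5000) / (2597/10000) = 1118/2597

P(the patient has the disease|the test is positive) = 1118/2597 ≈ 43.05%


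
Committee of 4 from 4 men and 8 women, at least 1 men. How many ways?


Count by #men:
  1M,3W: C(4,1)×C(8,3)=224
  2M,2W: C(4,2)×C(8,2)=168
  3M,1W: C(4,3)×C(8,1)=32
  4M,0W: C(4,4)×C(8,0)=1
Total = 425

425


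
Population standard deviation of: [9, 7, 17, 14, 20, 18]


Mean = 85/6
  (9-85/6)²=961/36
  (7-85/6)²=1849/36
  (17-85/6)²=289/36
  (14-85/6)²=1/36
  (20-85/6)²=1225/36
  (18-85/6)²=529/36
Σ(x-μ)² = 809/6
σ² = (809/6)/6 = 809/36

σ = √(809/36) ≈ 4.7405


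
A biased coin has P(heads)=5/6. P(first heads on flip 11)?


Geometric: P(X=11) = (1-p)^(k-1)×p = (1/6)^10×5/6 = 5/362797056

P(X=11) = 5/362797056 ≈ 0.00%


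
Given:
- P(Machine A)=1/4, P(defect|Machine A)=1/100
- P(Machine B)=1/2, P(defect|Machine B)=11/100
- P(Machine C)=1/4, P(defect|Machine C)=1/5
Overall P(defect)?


P(B) = Σ P(B|Aᵢ)×P(Aᵢ)
  1/100×1/4 = 1/400
  11/100×1/2 = 11/200
  1/5×1/4 = 1/20
Sum = 43/400

P(defect) = 43/400 ≈ 10.75%


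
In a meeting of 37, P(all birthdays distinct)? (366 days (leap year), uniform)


P(all different) = Π(366-i)/366 for i=0..36
= (366/366)×(365/366)×...×(330/366)
= 0.152077

P ≈ 0.1521 ≈ 15.21%


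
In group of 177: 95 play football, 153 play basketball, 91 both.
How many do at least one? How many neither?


|A∪B| = 95+153-91 = 157
Neither = 177-157 = 20

At least one: 157; Neither: 20


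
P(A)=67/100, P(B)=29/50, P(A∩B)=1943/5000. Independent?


P(A)×P(B) = 1943/5000
P(A∩B) = 1943/5000
Equal ✓ → Independent

Yes, independent


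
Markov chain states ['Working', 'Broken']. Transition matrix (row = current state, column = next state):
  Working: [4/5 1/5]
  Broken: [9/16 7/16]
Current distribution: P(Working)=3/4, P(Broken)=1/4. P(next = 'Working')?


P(next=Working) = Σᵢ P(now=i)×P(i→Working)
= 3/4×4/5 + 1/4×9/16
= 3/5 + 9/64 = 237/320

P = 237/320 ≈ 0.7406


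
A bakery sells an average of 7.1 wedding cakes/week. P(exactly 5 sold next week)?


Poisson(λ=7.1): P(X=5) = e^(-λ)×λ^k/k!
= e^(-7.1) × 7.1^5 / 5!
≈ 0.0008251049233 × 18042.29351 / 120 ≈ 0.124057

P(X=5) ≈ 0.124057 ≈ 12.41%


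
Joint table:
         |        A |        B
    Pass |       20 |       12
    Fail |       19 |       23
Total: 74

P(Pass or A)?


P(Pass∨A) = P(Pass) + P(A) - P(Pass∧A)
= (32 + 39 - 20)/74 = 51/74

P = 51/74 ≈ 68.92%


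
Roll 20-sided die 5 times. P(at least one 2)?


P(no 2)^5 = (19/20)^5 = 2476099/3200000
P(≥1) = 1 - 2476099/3200000 = 723901/3200000

P = 723901/3200000 ≈ 22.62%


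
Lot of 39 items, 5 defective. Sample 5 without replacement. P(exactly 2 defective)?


Hypergeometric: C(5,2)×C(34,3)/C(39,5)
= 10×5984/575757 = 59840/575757

P(X=2) = 59840/575757 ≈ 10.39%


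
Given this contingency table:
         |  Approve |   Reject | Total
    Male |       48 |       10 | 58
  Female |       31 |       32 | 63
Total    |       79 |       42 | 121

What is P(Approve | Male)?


P(Approve | Male) = 48/(48+10) = 48/58 = 24/29

P(Approve|Male) = 24/29 ≈ 82.76%


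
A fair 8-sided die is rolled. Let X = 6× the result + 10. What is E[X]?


E[die] = (1+8)/2 = 9/2
E[X] = 6×9/2 + 10 = 37

E[X] = 37


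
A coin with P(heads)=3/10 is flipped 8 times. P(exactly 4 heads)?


Binomial: P(X=4) = C(8,4)×p^4×(1-p)^4
= 70 × 81/10000 × 2401/10000 = 1361367/10000000

P(X=4) = 1361367/10000000 ≈ 13.61%


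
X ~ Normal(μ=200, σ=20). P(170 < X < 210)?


z₁=(170-200)/20=-1.5, z₂=(210-200)/20=0.5
P = Φ(0.5) - Φ(-1.5) = 0.691462 - 0.066807 = 0.624655 ≈ 0.6247

P(170 < X < 210) ≈ 0.6247


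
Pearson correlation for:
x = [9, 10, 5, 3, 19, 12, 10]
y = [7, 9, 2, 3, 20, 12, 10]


n=7, Σx=68, Σy=63, Σxy=796, Σx²=820, Σy²=787
r = (7×796 - 68×63)/√((7×820 - 68²)(7×787 - 63²))
= 1288/√(1116×1540) = 1288/√1718640 ≈ 1288/1310.9691 ≈ 0.9825

r ≈ 0.9825


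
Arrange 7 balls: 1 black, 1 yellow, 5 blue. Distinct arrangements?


7!/(1!×1!×5!) = 42

42


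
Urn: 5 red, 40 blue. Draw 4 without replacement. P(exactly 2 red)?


Hypergeometric: C(5,2)×C(40,2)/C(45,4)
= 10×780/148995 = 520/9933

P(X=2) = 520/9933 ≈ 5.24%


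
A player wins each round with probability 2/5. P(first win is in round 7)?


Geometric: P(X=7) = (1-p)^(k-1)×p = (3/5)^6×2/5 = 1458/78125

P(X=7) = 1458/78125 ≈ 1.87%


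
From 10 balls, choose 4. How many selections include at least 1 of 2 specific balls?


Complement: C(10,4) - C(8,4) = 210 - 70 = 140

140


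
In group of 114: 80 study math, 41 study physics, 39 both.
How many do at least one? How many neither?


|A∪B| = 80+41-39 = 82
Neither = 114-82 = 32

At least one: 82; Neither: 32


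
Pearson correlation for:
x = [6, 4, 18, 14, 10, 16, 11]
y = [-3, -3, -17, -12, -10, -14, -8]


n=7, Σx=79, Σy=-67, Σxy=-916, Σx²=1049, Σy²=811
r = (7×(-916) - 79×(-67))/√((7×1049 - 79²)(7×811 - (-67)²))
= -1119/√(1102×1188) = -1119/√1309176 ≈ -1119/1144.1923 ≈ -0.9780

r ≈ -0.9780


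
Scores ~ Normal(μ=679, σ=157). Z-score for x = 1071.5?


z = (x - μ)/σ = (1071.5 - 679)/157 = 2.5

z = 2.5


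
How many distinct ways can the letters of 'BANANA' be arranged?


Letters: 6, freq: {'B': 1, 'A': 3, 'N': 2}
6!/(1!×3!×2!) = 720/12 = 60

60


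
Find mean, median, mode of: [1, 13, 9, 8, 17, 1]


Sorted: [1, 1, 8, 9, 13, 17]
Mean = 49/6
Median = 17/2
Freq: {1: 2, 13: 1, 9: 1, 8: 1, 17: 1}
Mode: [1]

Mean=49/6, Median=17/2, Mode=1


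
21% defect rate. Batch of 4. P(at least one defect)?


P(all good) = (79/100)^4 = 38950081/100000000
P(≥1 defect) = 61049919/100000000

P = 61049919/100000000 ≈ 61.05%


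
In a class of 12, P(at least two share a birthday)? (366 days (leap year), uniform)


P(all different) = Π(366-i)/366 for i=0..11
= 0.833396
P(match) = 1 - 0.833396 = 0.166604

P ≈ 0.1666 ≈ 16.66%


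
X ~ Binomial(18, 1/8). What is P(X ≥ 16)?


P(X ≥ 16) = Σ P(X=i) for i=16..18
P(X=16) = 7497/18014398509481984
P(X=17) = 63/9007199254740992
P(X=18) = 1/18014398509481984
Sum = 953/2251799813685248

P(X ≥ 16) = 953/2251799813685248 ≈ 0.00%


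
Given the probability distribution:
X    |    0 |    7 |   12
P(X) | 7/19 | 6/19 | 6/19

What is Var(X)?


E[X] = 6
E[X²] = 1158/19
Var(X) = E[X²] - (E[X])² = 1158/19 - 36 = 474/19

Var(X) = 474/19 ≈ 24.9474


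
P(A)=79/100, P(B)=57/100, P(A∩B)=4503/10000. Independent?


P(A)×P(B) = 4503/10000
P(A∩B) = 4503/10000
Equal ✓ → Independent

Yes, independent


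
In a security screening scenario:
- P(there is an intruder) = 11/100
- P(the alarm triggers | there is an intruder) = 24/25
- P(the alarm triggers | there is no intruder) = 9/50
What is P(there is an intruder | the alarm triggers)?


Using Bayes' theorem:
P(A|B) = P(B|A)·P(A) / P(B)

P(the alarm triggers) = 24/25 × 11/100 + 9/50 × 89/100
= 66/625 + 801/5000 = 1329/5000

P(there is an intruder|the alarm triggers) = (66/625) / (1329/5000) = 176/443

P(there is an intruder|the alarm triggers) = 176/443 ≈ 39.73%


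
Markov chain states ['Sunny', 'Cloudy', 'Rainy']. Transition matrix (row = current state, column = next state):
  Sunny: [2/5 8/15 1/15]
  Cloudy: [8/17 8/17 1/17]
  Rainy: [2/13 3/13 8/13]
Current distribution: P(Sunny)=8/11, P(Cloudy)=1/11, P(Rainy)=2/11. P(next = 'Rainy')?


P(next=Rainy) = Σᵢ P(now=i)×P(i→Rainy)
= 8/11×1/15 + 1/11×1/17 + 2/11×8/13
= 8/165 + 1/187 + 16/143 = 6043/36465

P = 6043/36465 ≈ 0.1657


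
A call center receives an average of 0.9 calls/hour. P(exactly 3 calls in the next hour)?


Poisson(λ=0.9): P(X=3) = e^(-λ)×λ^k/k!
= e^(-0.9) × 0.9^3 / 3!
≈ 0.4065696597 × 0.729 / 6 ≈ 0.049398

P(X=3) ≈ 0.049398 ≈ 4.94%


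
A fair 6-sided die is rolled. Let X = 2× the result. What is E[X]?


E[die] = (1+6)/2 = 7/2
E[X] = 2 × 7/2 = 7

E[X] = 7


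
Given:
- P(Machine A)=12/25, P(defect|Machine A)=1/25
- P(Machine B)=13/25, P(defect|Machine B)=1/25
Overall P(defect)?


P(B) = Σ P(B|Aᵢ)×P(Aᵢ)
  1/25×12/25 = 12/625
  1/25×13/25 = 13/625
Sum = 1/25

P(defect) = 1/25 ≈ 4.00%


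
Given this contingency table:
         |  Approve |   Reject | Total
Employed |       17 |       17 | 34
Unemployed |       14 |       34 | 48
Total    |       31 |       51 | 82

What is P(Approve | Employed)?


P(Approve | Employed) = 17/(17+17) = 17/34 = 1/2

P(Approve|Employed) = 1/2 ≈ 50.00%


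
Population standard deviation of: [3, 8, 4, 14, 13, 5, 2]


Mean = 49/7 = 7
  (3-7)²=16
  (8-7)²=1
  (4-7)²=9
  (14-7)²=49
  (13-7)²=36
  (5-7)²=4
  (2-7)²=25
Σ(x-μ)² = 140
σ² = 140/7 = 20

σ = √(20) ≈ 4.4721


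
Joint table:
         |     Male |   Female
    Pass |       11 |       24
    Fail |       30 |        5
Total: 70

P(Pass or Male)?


P(Pass∨Male) = P(Pass) + P(Male) - P(Pass∧Male)
= (35 + 41 - 11)/70 = 65/70 = 13/14

P = 13/14 ≈ 92.86%


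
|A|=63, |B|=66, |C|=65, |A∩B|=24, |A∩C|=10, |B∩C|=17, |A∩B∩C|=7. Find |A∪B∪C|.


|A∪B∪C| = 63+66+65-24-10-17+7 = 150

|A∪B∪C| = 150


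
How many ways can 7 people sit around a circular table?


Circular arrangements of 7 distinct objects: fix one position to break rotational symmetry.
(n-1)! = 6! = 720

720


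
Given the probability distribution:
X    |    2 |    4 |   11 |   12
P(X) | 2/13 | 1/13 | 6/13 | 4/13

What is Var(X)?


E[X] = 122/13
E[X²] = 102
Var(X) = E[X²] - (E[X])² = 102 - 14884/169 = 2354/169

Var(X) = 2354/169 ≈ 13.9290


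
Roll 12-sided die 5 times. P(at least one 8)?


P(no 8)^5 = (11/12)^5 = 161051/248832
P(≥1) = 1 - 161051/248832 = 87781/248832

P = 87781/248832 ≈ 35.28%


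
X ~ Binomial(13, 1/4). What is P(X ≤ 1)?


P(X ≤ 1) = Σ P(X=i) for i=0..1
P(X=0) = 1594323/67108864
P(X=1) = 6908733/67108864
Sum = 531441/4194304

P(X ≤ 1) = 531441/4194304 ≈ 12.67%


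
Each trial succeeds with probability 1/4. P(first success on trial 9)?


Geometric: P(X=9) = (1-p)^(k-1)×p = (3/4)^8×1/4 = 6561/262144

P(X=9) = 6561/262144 ≈ 2.50%


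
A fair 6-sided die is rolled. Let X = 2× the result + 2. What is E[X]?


E[die] = (1+6)/2 = 7/2
E[X] = 2×7/2 + 2 = 9

E[X] = 9


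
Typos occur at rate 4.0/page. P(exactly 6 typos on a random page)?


Poisson(λ=4.0): P(X=6) = e^(-λ)×λ^k/k!
= e^(-4.0) × 4.0^6 / 6!
≈ 0.01831563889 × 4096 / 720 ≈ 0.104196

P(X=6) ≈ 0.104196 ≈ 10.42%


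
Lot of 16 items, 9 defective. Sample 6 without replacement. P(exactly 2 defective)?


Hypergeometric: C(9,2)×C(7,4)/C(16,6)
= 36×35/8008 = 45/286

P(X=2) = 45/286 ≈ 15.73%


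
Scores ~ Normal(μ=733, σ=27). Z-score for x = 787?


z = (x - μ)/σ = (787 - 733)/27 = 2.0

z = 2.0


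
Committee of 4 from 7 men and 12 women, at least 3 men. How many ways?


Count by #men:
  3M,1W: C(7,3)×C(12,1)=420
  4M,0W: C(7,4)×C(12,0)=35
Total = 455

455


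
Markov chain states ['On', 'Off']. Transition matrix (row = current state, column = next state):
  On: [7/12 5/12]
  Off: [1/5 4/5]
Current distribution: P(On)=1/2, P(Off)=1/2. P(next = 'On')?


P(next=On) = Σᵢ P(now=i)×P(i→On)
= 1/2×7/12 + 1/2×1/5
= 7/24 + 1/10 = 47/120

P = 47/120 ≈ 0.3917


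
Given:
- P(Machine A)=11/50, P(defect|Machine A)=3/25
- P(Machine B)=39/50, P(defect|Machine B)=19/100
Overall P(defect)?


P(B) = Σ P(B|Aᵢ)×P(Aᵢ)
  3/25×11/50 = 33/1250
  19/100×39/50 = 741/5000
Sum = 873/5000

P(defect) = 873/5000 ≈ 17.46%


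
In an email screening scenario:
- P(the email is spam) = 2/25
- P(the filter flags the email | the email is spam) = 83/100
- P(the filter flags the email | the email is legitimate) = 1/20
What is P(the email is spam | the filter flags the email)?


Using Bayes' theorem:
P(A|B) = P(B|A)·P(A) / P(B)

P(the filter flags the email) = 83/100 × 2/25 + 1/20 × 23/25
= 83/1250 + 23/500 = 281/2500

P(the email is spam|the filter flags the email) = (83/1250) / (281/2500) = 166/281

P(the email is spam|the filter flags the email) = 166/281 ≈ 59.07%


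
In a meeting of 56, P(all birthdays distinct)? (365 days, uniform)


P(all different) = Π(365-i)/365 for i=0..55
= (365/365)×(364/365)×...×(310/365)
= 0.011668

P ≈ 0.0117 ≈ 1.17%


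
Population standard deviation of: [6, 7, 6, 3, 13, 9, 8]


Mean = 52/7
  (6-52/7)²=100/49
  (7-52/7)²=9/49
  (6-52/7)²=100/49
  (3-52/7)²=961/49
  (13-52/7)²=1521/49
  (9-52/7)²=121/49
  (8-52/7)²=16/49
Σ(x-μ)² = 404/7
σ² = (404/7)/7 = 404/49

σ = √(404/49) ≈ 2.8714


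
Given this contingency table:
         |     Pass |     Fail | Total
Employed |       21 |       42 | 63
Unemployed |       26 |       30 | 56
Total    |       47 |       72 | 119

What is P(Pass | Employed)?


P(Pass | Employed) = 21/(21+42) = 21/63 = 1/3

P(Pass|Employed) = 1/3 ≈ 33.33%


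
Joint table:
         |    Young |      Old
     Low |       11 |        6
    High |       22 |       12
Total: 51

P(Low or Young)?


P(Low∨Young) = P(Low) + P(Young) - P(Low∧Young)
= (17 + 33 - 11)/51 = 39/51 = 13/17

P = 13/17 ≈ 76.47%


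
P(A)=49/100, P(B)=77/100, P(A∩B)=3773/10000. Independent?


P(A)×P(B) = 3773/10000
P(A∩B) = 3773/10000
Equal ✓ → Independent

Yes, independent


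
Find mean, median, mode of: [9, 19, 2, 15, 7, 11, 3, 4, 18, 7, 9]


Sorted: [2, 3, 4, 7, 7, 9, 9, 11, 15, 18, 19]
Mean = 104/11
Median = 9
Freq: {9: 2, 19: 1, 2: 1, 15: 1, 7: 2, 11: 1, 3: 1, 4: 1, 18: 1}
Mode: [7, 9]

Mean=104/11, Median=9, Mode=[7, 9]


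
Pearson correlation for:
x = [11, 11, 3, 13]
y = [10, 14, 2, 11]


n=4, Σx=38, Σy=37, Σxy=413, Σx²=420, Σy²=421
r = (4×413 - 38×37)/√((4×420 - 38²)(4×421 - 37²))
= 246/√(236×315) = 246/√74340 ≈ 246/272.6536 ≈ 0.9022

r ≈ 0.9022


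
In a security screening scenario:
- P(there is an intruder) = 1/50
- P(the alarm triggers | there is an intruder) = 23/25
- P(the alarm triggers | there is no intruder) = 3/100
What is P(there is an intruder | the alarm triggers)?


Using Bayes' theorem:
P(A|B) = P(B|A)·P(A) / P(B)

P(the alarm triggers) = 23/25 × 1/50 + 3/100 × 49/50
= 23/1250 + 147/5000 = 239/5000

P(there is an intruder|the alarm triggers) = (23/1250) / (239/5000) = 92/239

P(there is an intruder|the alarm triggers) = 92/239 ≈ 38.49%


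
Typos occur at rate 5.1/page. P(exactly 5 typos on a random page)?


Poisson(λ=5.1): P(X=5) = e^(-λ)×λ^k/k!
= e^(-5.1) × 5.1^5 / 5!
≈ 0.006096746566 × 3450.25251 / 120 ≈ 0.175294

P(X=5) ≈ 0.175294 ≈ 17.53%


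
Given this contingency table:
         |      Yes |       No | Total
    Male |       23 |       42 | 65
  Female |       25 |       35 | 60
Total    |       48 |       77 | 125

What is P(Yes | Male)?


P(Yes | Male) = 23/(23+42) = 23/65

P(Yes|Male) = 23/65 ≈ 35.38%


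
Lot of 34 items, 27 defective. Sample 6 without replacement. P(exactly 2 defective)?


Hypergeometric: C(27,2)×C(7,4)/C(34,6)
= 351×35/1344904 = 12285/1344904

P(X=2) = 12285/1344904 ≈ 0.91%


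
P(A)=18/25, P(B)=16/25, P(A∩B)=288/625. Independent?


P(A)×P(B) = 288/625
P(A∩B) = 288/625
Equal ✓ → Independent

Yes, independent


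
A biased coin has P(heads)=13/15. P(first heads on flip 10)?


Geometric: P(X=10) = (1-p)^(k-1)×p = (2/15)^9×13/15 = 6656/576650390625

P(X=10) = 6656/576650390625 ≈ 0.00%


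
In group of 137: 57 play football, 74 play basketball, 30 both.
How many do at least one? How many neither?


|A∪B| = 57+74-30 = 101
Neither = 137-101 = 36

At least one: 101; Neither: 36


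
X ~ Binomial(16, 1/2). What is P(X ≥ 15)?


P(X ≥ 15) = Σ P(X=i) for i=15..16
P(X=15) = 1/4096
P(X=16) = 1/65536
Sum = 17/65536

P(X ≥ 15) = 17/65536 ≈ 0.03%


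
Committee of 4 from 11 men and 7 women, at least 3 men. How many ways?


Count by #men:
  3M,1W: C(11,3)×C(7,1)=1155
  4M,0W: C(11,4)×C(7,0)=330
Total = 1485

1485


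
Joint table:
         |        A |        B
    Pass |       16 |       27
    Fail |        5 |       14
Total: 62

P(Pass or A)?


P(Pass∨A) = P(Pass) + P(A) - P(Pass∧A)
= (43 + 21 - 16)/62 = 48/62 = 24/31

P = 24/31 ≈ 77.42%


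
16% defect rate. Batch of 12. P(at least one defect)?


P(all good) = (21/25)^12 = 7355827511386641/59604644775390625
P(≥1 defect) = 52248817264003984/59604644775390625

P = 52248817264003984/59604644775390625 ≈ 87.66%


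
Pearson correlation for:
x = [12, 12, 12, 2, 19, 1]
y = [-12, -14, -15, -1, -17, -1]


n=6, Σx=58, Σy=-60, Σxy=-818, Σx²=798, Σy²=856
r = (6×(-818) - 58×(-60))/√((6×798 - 58²)(6×856 - (-60)²))
= -1428/√(1424×1536) = -1428/√2187264 ≈ -1428/1478.9402 ≈ -0.9656

r ≈ -0.9656


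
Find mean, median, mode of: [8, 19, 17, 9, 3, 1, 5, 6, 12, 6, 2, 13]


Sorted: [1, 2, 3, 5, 6, 6, 8, 9, 12, 13, 17, 19]
Mean = 101/12
Median = 7
Freq: {8: 1, 19: 1, 17: 1, 9: 1, 3: 1, 1: 1, 5: 1, 6: 2, 12: 1, 2: 1, 13: 1}
Mode: [6]

Mean=101/12, Median=7, Mode=6


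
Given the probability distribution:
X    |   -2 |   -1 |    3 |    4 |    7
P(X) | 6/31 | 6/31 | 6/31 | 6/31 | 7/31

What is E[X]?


E[X] = Σ x·P(X=x)
= (-2)×(6/31) + (-1)×(6/31) + (3)×(6/31) + (4)×(6/31) + (7)×(7/31)
= 73/31

E[X] = 73/31


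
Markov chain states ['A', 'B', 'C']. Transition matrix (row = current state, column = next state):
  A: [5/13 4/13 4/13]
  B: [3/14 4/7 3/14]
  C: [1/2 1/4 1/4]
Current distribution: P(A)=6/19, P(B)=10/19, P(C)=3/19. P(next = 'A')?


P(next=A) = Σᵢ P(now=i)×P(i→A)
= 6/19×5/13 + 10/19×3/14 + 3/19×1/2
= 30/247 + 15/133 + 3/38 = 57/182

P = 57/182 ≈ 0.3132


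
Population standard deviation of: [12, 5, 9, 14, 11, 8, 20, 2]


Mean = 81/8
  (12-81/8)²=225/64
  (5-81/8)²=1681/64
  (9-81/8)²=81/64
  (14-81/8)²=961/64
  (11-81/8)²=49/64
  (8-81/8)²=289/64
  (20-81/8)²=6241/64
  (2-81/8)²=4225/64
Σ(x-μ)² = 1719/8
σ² = (1719/8)/8 = 1719/64

σ = √(1719/64) ≈ 5.1826


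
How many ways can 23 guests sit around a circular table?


Circular arrangements of 23 distinct objects: fix one position to break rotational symmetry.
(n-1)! = 22! = 1124000727777607680000

1124000727777607680000


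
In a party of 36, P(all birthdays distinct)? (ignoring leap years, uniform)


P(all different) = Π(365-i)/365 for i=0..35
= (365/365)×(364/365)×...×(330/365)
= 0.167818

P ≈ 0.1678 ≈ 16.78%


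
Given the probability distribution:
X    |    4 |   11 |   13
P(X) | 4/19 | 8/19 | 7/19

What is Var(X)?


E[X] = 195/19
E[X²] = 2215/19
Var(X) = E[X²] - (E[X])² = 2215/19 - 38025/361 = 4060/361

Var(X) = 4060/361 ≈ 11.2465


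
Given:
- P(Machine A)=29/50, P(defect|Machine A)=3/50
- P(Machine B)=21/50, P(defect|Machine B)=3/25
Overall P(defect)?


P(B) = Σ P(B|Aᵢ)×P(Aᵢ)
  3/50×29/50 = 87/2500
  3/25×21/50 = 63/1250
Sum = 213/2500

P(defect) = 213/2500 ≈ 8.52%


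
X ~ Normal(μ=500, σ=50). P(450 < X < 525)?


z₁=(450-500)/50=-1.0, z₂=(525-500)/50=0.5
P = Φ(0.5) - Φ(-1.0) = 0.691462 - 0.158655 = 0.532807 ≈ 0.5328

P(450 < X < 525) ≈ 0.5328


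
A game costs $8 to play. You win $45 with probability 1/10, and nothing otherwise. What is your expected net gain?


E[gain] = (45-8)×1/10 + (-8)×9/10
= 37/10 - 36/5 = -7/2

Expected net gain = $-7/2 ≈ $-3.50


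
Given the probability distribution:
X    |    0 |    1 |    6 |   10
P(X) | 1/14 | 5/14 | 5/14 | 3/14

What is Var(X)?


E[X] = 65/14
E[X²] = 485/14
Var(X) = E[X²] - (E[X])² = 485/14 - 4225/196 = 2565/196

Var(X) = 2565/196 ≈ 13.0867


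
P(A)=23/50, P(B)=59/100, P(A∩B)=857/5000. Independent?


P(A)×P(B) = 1357/5000
P(A∩B) = 857/5000
Not equal → NOT independent

No, not independent


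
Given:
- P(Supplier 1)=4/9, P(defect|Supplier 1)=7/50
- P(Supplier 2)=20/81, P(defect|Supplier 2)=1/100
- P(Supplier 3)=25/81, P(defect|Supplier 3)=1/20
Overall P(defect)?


P(B) = Σ P(B|Aᵢ)×P(Aᵢ)
  7/50×4/9 = 14/225
  1/100×20/81 = 1/405
  1/20×25/81 = 5/324
Sum = 649/8100

P(defect) = 649/8100 ≈ 8.01%


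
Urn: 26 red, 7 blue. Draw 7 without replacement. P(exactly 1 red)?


Hypergeometric: C(26,1)×C(7,6)/C(33,7)
= 26×7/4272048 = 91/2136024

P(X=1) = 91/2136024 ≈ 0.00%


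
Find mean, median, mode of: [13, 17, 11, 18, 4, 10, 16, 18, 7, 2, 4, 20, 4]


Sorted: [2, 4, 4, 4, 7, 10, 11, 13, 16, 17, 18, 18, 20]
Mean = 144/13
Median = 11
Freq: {13: 1, 17: 1, 11: 1, 18: 2, 4: 3, 10: 1, 16: 1, 7: 1, 2: 1, 20: 1}
Mode: [4]

Mean=144/13, Median=11, Mode=4


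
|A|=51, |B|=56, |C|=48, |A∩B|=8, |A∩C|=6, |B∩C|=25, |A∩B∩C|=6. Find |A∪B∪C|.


|A∪B∪C| = 51+56+48-8-6-25+6 = 122

|A∪B∪C| = 122


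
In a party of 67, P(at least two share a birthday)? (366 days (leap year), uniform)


P(all different) = Π(366-i)/366 for i=0..66
= 0.001590
P(match) = 1 - 0.001590 = 0.998410

P ≈ 0.9984 ≈ 99.84%


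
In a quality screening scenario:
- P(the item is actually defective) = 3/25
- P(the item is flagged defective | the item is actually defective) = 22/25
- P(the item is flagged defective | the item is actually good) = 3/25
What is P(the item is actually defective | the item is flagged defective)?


Using Bayes' theorem:
P(A|B) = P(B|A)·P(A) / P(B)

P(the item is flagged defective) = 22/25 × 3/25 + 3/25 × 22/25
= 66/625 + 66/625 = 132/625

P(the item is actually defective|the item is flagged defective) = (66/625) / (132/625) = 1/2

P(the item is actually defective|the item is flagged defective) = 1/2 ≈ 50.00%


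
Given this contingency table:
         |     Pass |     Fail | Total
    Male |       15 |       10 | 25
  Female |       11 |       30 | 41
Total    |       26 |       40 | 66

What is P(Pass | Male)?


P(Pass | Male) = 15/(15+10) = 15/25 = 3/5

P(Pass|Male) = 3/5 ≈ 60.00%


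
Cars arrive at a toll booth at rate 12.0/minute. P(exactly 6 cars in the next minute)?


Poisson(λ=12.0): P(X=6) = e^(-λ)×λ^k/k!
= e^(-12.0) × 12.0^6 / 6!
≈ 6.144212353e-06 × 2985984 / 720 ≈ 0.025481

P(X=6) ≈ 0.025481 ≈ 2.55%


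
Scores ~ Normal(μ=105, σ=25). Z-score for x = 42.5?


z = (x - μ)/σ = (42.5 - 105)/25 = -2.5

z = -2.5


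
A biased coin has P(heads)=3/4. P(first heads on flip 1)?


Geometric: P(X=1) = (1-p)^(k-1)×p = (1/4)^0×3/4 = 3/4

P(X=1) = 3/4 ≈ 75.00%


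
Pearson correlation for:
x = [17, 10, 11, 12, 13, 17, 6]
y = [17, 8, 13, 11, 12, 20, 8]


n=7, Σx=86, Σy=89, Σxy=1188, Σx²=1148, Σy²=1251
r = (7×1188 - 86×89)/√((7×1148 - 86²)(7×1251 - 89²))
= 662/√(640×836) = 662/√535040 ≈ 662/731.4643 ≈ 0.9050

r ≈ 0.9050


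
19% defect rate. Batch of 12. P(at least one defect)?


P(all good) = (81/100)^12 = 79766443076872509863361/1000000000000000000000000
P(≥1 defect) = 920233556923127490136639/1000000000000000000000000

P = 920233556923127490136639/1000000000000000000000000 ≈ 92.02%


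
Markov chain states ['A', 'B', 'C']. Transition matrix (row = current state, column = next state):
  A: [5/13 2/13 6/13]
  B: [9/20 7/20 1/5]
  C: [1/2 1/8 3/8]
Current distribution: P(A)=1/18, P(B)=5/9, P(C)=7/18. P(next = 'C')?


P(next=C) = Σᵢ P(now=i)×P(i→C)
= 1/18×6/13 + 5/9×1/5 + 7/18×3/8
= 1/39 + 1/9 + 7/48 = 529/1872

P = 529/1872 ≈ 0.2826


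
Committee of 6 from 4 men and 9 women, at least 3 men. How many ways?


Count by #men:
  3M,3W: C(4,3)×C(9,3)=336
  4M,2W: C(4,4)×C(9,2)=36
Total = 372

372


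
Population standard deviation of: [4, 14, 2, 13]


Mean = 33/4
  (4-33/4)²=289/16
  (14-33/4)²=529/16
  (2-33/4)²=625/16
  (13-33/4)²=361/16
Σ(x-μ)² = 451/4
σ² = (451/4)/4 = 451/16

σ = √(451/16) ≈ 5.3092


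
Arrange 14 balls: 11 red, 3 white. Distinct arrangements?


14!/(11!×3!) = 364

364


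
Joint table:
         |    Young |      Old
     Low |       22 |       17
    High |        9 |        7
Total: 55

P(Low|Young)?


P(Low|Young) = 22/(22+9) = 22/31

P = 22/31 ≈ 70.97%


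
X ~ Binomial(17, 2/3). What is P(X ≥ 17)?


P(X ≥ 17) = Σ P(X=i) for i=17..17
P(X=17) = 131072/129140163
Sum = 131072/129140163

P(X ≥ 17) = 131072/129140163 ≈ 0.10%


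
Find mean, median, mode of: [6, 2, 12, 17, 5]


Sorted: [2, 5, 6, 12, 17]
Mean = 42/5
Median = 6
Freq: {6: 1, 2: 1, 12: 1, 17: 1, 5: 1}
Mode: No mode

Mean=42/5, Median=6, Mode=No mode


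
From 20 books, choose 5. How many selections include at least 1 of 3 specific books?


Complement: C(20,5) - C(17,5) = 15504 - 6188 = 9316

9316


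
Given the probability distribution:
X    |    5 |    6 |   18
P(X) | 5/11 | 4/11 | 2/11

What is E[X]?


E[X] = Σ x·P(X=x)
= (5)×(5/11) + (6)×(4/11) + (18)×(2/11)
= 85/11

E[X] = 85/11


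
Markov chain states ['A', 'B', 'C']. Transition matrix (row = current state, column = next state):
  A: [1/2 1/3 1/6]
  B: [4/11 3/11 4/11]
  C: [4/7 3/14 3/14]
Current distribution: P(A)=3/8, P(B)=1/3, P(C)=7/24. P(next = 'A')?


P(next=A) = Σᵢ P(now=i)×P(i→A)
= 3/8×1/2 + 1/3×4/11 + 7/24×4/7
= 3/16 + 4/33 + 1/6 = 251/528

P = 251/528 ≈ 0.4754


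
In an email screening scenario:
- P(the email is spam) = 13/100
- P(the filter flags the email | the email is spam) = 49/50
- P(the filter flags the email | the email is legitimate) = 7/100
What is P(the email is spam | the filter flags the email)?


Using Bayes' theorem:
P(A|B) = P(B|A)·P(A) / P(B)

P(the filter flags the email) = 49/50 × 13/100 + 7/100 × 87/100
= 637/5000 + 609/10000 = 1883/10000

P(the email is spam|the filter flags the email) = (637/5000) / (1883/10000) = 182/269

P(the email is spam|the filter flags the email) = 182/269 ≈ 67.66%


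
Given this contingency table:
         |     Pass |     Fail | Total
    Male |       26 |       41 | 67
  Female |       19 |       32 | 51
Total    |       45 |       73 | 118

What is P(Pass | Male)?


P(Pass | Male) = 26/(26+41) = 26/67

P(Pass|Male) = 26/67 ≈ 38.81%


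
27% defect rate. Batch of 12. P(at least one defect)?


P(all good) = (73/100)^12 = 22902048046490258711521/1000000000000000000000000
P(≥1 defect) = 977097951953509741288479/1000000000000000000000000

P = 977097951953509741288479/1000000000000000000000000 ≈ 97.71%


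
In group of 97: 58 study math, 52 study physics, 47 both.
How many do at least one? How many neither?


|A∪B| = 58+52-47 = 63
Neither = 97-63 = 34

At least one: 63; Neither: 34


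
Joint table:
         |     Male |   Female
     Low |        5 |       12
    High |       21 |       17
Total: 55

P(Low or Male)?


P(Low∨Male) = P(Low) + P(Male) - P(Low∧Male)
= (17 + 26 - 5)/55 = 38/55

P = 38/55 ≈ 69.09%


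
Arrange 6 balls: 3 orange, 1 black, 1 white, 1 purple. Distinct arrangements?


6!/(3!×1!×1!×1!) = 120

120


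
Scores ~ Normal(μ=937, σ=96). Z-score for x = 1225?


z = (x - μ)/σ = (1225 - 937)/96 = 3.0

z = 3.0


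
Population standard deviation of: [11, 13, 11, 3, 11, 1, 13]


Mean = 63/7 = 9
  (11-9)²=4
  (13-9)²=16
  (11-9)²=4
  (3-9)²=36
  (11-9)²=4
  (1-9)²=64
  (13-9)²=16
Σ(x-μ)² = 144
σ² = 144/7

σ = √(144/7) ≈ 4.5356


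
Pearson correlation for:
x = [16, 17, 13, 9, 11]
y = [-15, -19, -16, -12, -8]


n=5, Σx=66, Σy=-70, Σxy=-967, Σx²=916, Σy²=1050
r = (5×(-967) - 66×(-70))/√((5×916 - 66²)(5×1050 - (-70)²))
= -215/√(224×350) = -215/√78400 ≈ -215/280.0000 ≈ -0.7679

r ≈ -0.7679


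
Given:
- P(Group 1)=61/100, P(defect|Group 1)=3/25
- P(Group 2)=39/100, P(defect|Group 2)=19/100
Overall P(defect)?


P(B) = Σ P(B|Aᵢ)×P(Aᵢ)
  3/25×61/100 = 183/2500
  19/100×39/100 = 741/10000
Sum = 1473/10000

P(defect) = 1473/10000 ≈ 14.73%


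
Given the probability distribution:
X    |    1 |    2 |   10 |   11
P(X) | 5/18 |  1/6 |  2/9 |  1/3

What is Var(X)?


E[X] = 13/2
E[X²] = 127/2
Var(X) = E[X²] - (E[X])² = 127/2 - 169/4 = 85/4

Var(X) = 85/4 ≈ 21.2500


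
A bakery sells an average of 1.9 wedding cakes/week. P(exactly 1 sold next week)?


Poisson(λ=1.9): P(X=1) = e^(-λ)×λ^k/k!
= e^(-1.9) × 1.9^1 / 1!
≈ 0.1495686192 × 1.9 / 1 ≈ 0.284180

P(X=1) ≈ 0.284180 ≈ 28.42%


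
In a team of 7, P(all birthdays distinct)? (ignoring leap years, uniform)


P(all different) = Π(365-i)/365 for i=0..6
= (365/365)×(364/365)×...×(359/365)
= 0.943764

P ≈ 0.9438 ≈ 94.38%


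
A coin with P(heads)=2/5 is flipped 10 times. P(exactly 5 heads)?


Binomial: P(X=5) = C(10,5)×p^5×(1-p)^5
= 252 × 32/3125 × 243/3125 = 1959552/9765625

P(X=5) = 1959552/9765625 ≈ 20.07%


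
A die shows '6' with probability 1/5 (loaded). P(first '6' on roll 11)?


Geometric: P(X=11) = (1-p)^(k-1)×p = (4/5)^10×1/5 = 1048576/48828125

P(X=11) = 1048576/48828125 ≈ 2.15%


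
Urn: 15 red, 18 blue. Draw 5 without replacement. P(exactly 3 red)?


Hypergeometric: C(15,3)×C(18,2)/C(33,5)
= 455×153/237336 = 23205/79112

P(X=3) = 23205/79112 ≈ 29.33%


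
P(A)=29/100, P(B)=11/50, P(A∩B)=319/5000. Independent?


P(A)×P(B) = 319/5000
P(A∩B) = 319/5000
Equal ✓ → Independent

Yes, independent


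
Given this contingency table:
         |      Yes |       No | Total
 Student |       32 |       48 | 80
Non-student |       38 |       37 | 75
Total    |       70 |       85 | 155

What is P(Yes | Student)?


P(Yes | Student) = 32/(32+48) = 32/80 = 2/5

P(Yes|Student) = 2/5 ≈ 40.00%


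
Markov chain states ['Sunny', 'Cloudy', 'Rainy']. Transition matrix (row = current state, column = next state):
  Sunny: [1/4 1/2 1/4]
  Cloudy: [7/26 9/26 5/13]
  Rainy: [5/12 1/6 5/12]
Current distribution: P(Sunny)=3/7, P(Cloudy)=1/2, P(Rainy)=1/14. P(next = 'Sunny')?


P(next=Sunny) = Σᵢ P(now=i)×P(i→Sunny)
= 3/7×1/4 + 1/2×7/26 + 1/14×5/12
= 3/28 + 7/52 + 5/168 = 593/2184

P = 593/2184 ≈ 0.2715


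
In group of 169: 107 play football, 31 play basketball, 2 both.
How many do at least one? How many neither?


|A∪B| = 107+31-2 = 136
Neither = 169-136 = 33

At least one: 136; Neither: 33


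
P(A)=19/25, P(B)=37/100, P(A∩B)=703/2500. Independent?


P(A)×P(B) = 703/2500
P(A∩B) = 703/2500
Equal ✓ → Independent

Yes, independent


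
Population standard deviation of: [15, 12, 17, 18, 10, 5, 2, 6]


Mean = 85/8
  (15-85/8)²=1225/64
  (12-85/8)²=121/64
  (17-85/8)²=2601/64
  (18-85/8)²=3481/64
  (10-85/8)²=25/64
  (5-85/8)²=2025/64
  (2-85/8)²=4761/64
  (6-85/8)²=1369/64
Σ(x-μ)² = 1951/8
σ² = (1951/8)/8 = 1951/64

σ = √(1951/64) ≈ 5.5213


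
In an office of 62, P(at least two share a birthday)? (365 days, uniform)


P(all different) = Π(365-i)/365 for i=0..61
= 0.004090
P(match) = 1 - 0.004090 = 0.995910

P ≈ 0.9959 ≈ 99.59%


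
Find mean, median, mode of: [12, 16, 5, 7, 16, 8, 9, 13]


Sorted: [5, 7, 8, 9, 12, 13, 16, 16]
Mean = 86/8 = 43/4
Median = 21/2
Freq: {12: 1, 16: 2, 5: 1, 7: 1, 8: 1, 9: 1, 13: 1}
Mode: [16]

Mean=43/4, Median=21/2, Mode=16


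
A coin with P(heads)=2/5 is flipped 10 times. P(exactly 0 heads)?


Binomial: P(X=0) = C(10,0)×p^0×(1-p)^10
= 1 × 1 × 59049/9765625 = 59049/9765625

P(X=0) = 59049/9765625 ≈ 0.60%


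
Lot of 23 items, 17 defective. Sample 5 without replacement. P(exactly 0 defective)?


Hypergeometric: C(17,0)×C(6,5)/C(23,5)
= 1×6/33649 = 6/33649

P(X=0) = 6/33649 ≈ 0.02%


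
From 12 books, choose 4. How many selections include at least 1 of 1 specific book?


Complement: C(12,4) - C(11,4) = 495 - 330 = 165

165


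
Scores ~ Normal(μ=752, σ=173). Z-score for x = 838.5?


z = (x - μ)/σ = (838.5 - 752)/173 = 0.5

z = 0.5


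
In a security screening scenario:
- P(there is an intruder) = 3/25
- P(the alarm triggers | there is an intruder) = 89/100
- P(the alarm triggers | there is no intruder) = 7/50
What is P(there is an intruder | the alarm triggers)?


Using Bayes' theorem:
P(A|B) = P(B|A)·P(A) / P(B)

P(the alarm triggers) = 89/100 × 3/25 + 7/50 × 22/25
= 267/2500 + 77/625 = 23/100

P(there is an intruder|the alarm triggers) = (267/2500) / (23/100) = 267/575

P(there is an intruder|the alarm triggers) = 267/575 ≈ 46.43%
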